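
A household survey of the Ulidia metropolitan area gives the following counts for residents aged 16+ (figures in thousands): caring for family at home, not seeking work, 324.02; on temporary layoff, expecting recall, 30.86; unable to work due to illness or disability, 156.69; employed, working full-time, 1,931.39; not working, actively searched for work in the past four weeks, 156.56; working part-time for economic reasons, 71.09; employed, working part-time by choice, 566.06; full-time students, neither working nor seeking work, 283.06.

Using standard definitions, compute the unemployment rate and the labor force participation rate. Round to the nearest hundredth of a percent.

Unemployment rate ≈ 6.80%; labor force participation rate ≈ 78.30%.

Employed = 1,931.39 + 71.09 + 566.06 = 2,568.54 thousand (anyone who worked, including part-time for economic reasons, counts as employed).
Unemployed = 30.86 + 156.56 = 187.42 thousand (jobless and actively searching, or on temporary layoff).
Labor force = 2,568.54 + 187.42 = 2,755.96 thousand.
Not in labor force = 324.02 + 156.69 + 283.06 = 763.77 thousand (those not working and not actively searching are outside the labor force).
Civilian working-age population = 2,755.96 + 763.77 = 3,519.73 thousand.
Unemployment rate = 187.42 / 2,755.96 = 6.80%.
Labor force participation rate = 2,755.96 / 3,519.73 = 78.30%.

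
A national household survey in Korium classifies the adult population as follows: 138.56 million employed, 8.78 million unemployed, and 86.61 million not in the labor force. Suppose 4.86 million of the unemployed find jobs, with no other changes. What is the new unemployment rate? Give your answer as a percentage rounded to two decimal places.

Initially, labor force = 138.56 + 8.78 = 147.34 million, so u = 8.78/147.34 = 5.96%.
After the change, unemployed falls and employed rises by 4.86; labor force unchanged → E = 143.42, U = 3.92, labor force = 147.34 million.
New unemployment rate = 3.92 / 147.34 = 2.66%.

New unemployment rate ≈ 2.66%.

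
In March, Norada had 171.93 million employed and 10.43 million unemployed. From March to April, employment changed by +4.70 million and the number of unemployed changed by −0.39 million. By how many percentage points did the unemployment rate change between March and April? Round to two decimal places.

The unemployment rate changed by −0.34 percentage points.

March: labor force = 171.93 + 10.43 = 182.36; u = 10.43/182.36 = 5.72%.
April: labor force = 176.63 + 10.04 = 186.67; u = 10.04/186.67 = 5.38%.
Change = 5.38% − 5.72% = −0.34 pp.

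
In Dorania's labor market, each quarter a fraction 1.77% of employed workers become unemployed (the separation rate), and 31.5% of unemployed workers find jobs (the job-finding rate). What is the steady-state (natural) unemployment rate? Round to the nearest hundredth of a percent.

Steady-state unemployment rate ≈ 5.32%.

At steady state the flows balance: s·E = f·U, so U/(E+U) = s/(s+f).
u* = 1.77 / (1.77 + 31.5) = 1.77 / 33.27 = 5.32%.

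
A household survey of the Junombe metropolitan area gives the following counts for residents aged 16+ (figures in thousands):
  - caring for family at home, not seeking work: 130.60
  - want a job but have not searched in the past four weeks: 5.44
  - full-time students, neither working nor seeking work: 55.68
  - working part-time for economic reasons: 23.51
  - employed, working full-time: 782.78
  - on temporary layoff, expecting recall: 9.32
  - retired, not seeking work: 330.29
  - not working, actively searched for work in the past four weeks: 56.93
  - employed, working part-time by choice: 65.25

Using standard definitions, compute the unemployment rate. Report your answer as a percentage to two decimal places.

Unemployment rate ≈ 7.06%.

Employed = 23.51 + 782.78 + 65.25 = 871.54 thousand (anyone who worked, including part-time for economic reasons, counts as employed).
Unemployed = 9.32 + 56.93 = 66.25 thousand (jobless and actively searching, or on temporary layoff).
Labor force = 871.54 + 66.25 = 937.79 thousand.
Unemployment rate = 66.25 / 937.79 = 7.06%.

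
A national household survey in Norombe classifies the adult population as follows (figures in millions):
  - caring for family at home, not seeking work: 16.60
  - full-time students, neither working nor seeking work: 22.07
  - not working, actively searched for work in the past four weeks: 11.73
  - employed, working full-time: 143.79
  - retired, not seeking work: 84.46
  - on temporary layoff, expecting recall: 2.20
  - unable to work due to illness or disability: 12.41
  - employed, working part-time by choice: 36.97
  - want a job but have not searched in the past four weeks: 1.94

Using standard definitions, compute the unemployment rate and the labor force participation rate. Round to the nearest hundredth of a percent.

Unemployment rate ≈ 7.15%; labor force participation rate ≈ 58.61%.

Employed = 143.79 + 36.97 = 180.76 million.
Unemployed = 11.73 + 2.20 = 13.93 million (jobless and actively searching, or on temporary layoff).
Labor force = 180.76 + 13.93 = 194.69 million.
Not in labor force = 16.60 + 22.07 + 84.46 + 12.41 + 1.94 = 137.48 million (those not working and not actively searching are outside the labor force — including those who want a job but have given up searching).
Civilian working-age population = 194.69 + 137.48 = 332.17 million.
Unemployment rate = 13.93 / 194.69 = 7.15%.
Labor force participation rate = 194.69 / 332.17 = 58.61%.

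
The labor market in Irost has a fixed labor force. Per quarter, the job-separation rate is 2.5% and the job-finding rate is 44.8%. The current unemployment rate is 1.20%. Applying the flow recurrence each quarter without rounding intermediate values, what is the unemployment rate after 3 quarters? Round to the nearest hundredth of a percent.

With a fixed labor force, u_{t+1} = u_t + s·(1−u_t) − f·u_t = u_t·(1−s−f) + s.
Here 1−s−f = 0.527 and s = 0.025.
u_1 = 0.012000 × 0.527 + 0.025 = 0.031324.
u_2 = 0.031324 × 0.527 + 0.025 = 0.041508.
u_3 = 0.041508 × 0.527 + 0.025 = 0.046875.

Unemployment rate after three quarters ≈ 4.69%.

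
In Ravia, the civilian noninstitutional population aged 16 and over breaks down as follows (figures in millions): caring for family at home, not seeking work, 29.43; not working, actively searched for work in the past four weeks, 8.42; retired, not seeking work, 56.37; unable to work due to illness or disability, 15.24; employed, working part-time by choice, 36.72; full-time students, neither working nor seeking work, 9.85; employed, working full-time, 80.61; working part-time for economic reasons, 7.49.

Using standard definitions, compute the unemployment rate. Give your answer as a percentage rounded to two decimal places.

Unemployment rate ≈ 6.32%.

Employed = 36.72 + 80.61 + 7.49 = 124.82 million (anyone who worked, including part-time for economic reasons, counts as employed).
Unemployed = 8.42 million.
Labor force = 124.82 + 8.42 = 133.24 million.
Unemployment rate = 8.42 / 133.24 = 6.32%.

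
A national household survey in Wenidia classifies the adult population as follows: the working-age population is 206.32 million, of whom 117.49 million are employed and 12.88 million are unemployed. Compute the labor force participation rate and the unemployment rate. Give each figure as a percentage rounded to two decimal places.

Labor force = employed + unemployed = 117.49 + 12.88 = 130.37 million.
Unemployment rate = 12.88 / 130.37 = 9.88%.
Labor force participation rate = 130.37 / 206.32 = 63.19%.

Labor force participation rate ≈ 63.19%; unemployment rate ≈ 9.88%.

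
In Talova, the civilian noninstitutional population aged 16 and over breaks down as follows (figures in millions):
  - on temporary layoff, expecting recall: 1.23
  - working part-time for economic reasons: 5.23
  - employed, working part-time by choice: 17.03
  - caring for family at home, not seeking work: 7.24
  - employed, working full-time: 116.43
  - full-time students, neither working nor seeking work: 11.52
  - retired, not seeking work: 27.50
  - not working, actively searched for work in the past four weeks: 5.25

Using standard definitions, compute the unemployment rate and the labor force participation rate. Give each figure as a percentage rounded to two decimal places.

Unemployment rate ≈ 4.46%; labor force participation rate ≈ 75.83%.

Employed = 5.23 + 17.03 + 116.43 = 138.69 million (anyone who worked, including part-time for economic reasons, counts as employed).
Unemployed = 1.23 + 5.25 = 6.48 million (jobless and actively searching, or on temporary layoff).
Labor force = 138.69 + 6.48 = 145.17 million.
Not in labor force = 7.24 + 11.52 + 27.50 = 46.26 million (those not working and not actively searching are outside the labor force).
Civilian working-age population = 145.17 + 46.26 = 191.43 million.
Unemployment rate = 6.48 / 145.17 = 4.46%.
Labor force participation rate = 145.17 / 191.43 = 75.83%.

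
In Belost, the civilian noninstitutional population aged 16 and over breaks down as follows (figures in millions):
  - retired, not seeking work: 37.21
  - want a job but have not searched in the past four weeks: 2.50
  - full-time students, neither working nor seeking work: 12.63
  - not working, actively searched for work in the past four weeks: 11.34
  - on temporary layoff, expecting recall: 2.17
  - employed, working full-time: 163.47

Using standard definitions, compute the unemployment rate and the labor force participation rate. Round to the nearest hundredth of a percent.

Employed = 163.47 million.
Unemployed = 11.34 + 2.17 = 13.51 million (jobless and actively searching, or on temporary layoff).
Labor force = 163.47 + 13.51 = 176.98 million.
Not in labor force = 37.21 + 2.50 + 12.63 = 52.34 million (those not working and not actively searching are outside the labor force — including those who want a job but have given up searching).
Civilian working-age population = 176.98 + 52.34 = 229.32 million.
Unemployment rate = 13.51 / 176.98 = 7.63%.
Labor force participation rate = 176.98 / 229.32 = 77.18%.

Unemployment rate ≈ 7.63%; labor force participation rate ≈ 77.18%.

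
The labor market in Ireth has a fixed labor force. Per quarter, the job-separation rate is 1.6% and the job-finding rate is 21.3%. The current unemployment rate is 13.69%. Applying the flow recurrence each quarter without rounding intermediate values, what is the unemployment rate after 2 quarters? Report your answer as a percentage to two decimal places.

Unemployment rate after two quarters ≈ 10.97%.

With a fixed labor force, u_{t+1} = u_t + s·(1−u_t) − f·u_t = u_t·(1−s−f) + s.
Here 1−s−f = 0.771 and s = 0.016.
u_1 = 0.136900 × 0.771 + 0.016 = 0.121550.
u_2 = 0.121550 × 0.771 + 0.016 = 0.109715.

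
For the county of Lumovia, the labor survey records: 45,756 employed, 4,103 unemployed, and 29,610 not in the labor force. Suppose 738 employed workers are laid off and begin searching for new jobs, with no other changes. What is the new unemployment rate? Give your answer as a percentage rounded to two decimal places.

Initially, labor force = 45,756 + 4,103 = 49,859, so u = 4,103/49,859 = 8.23%.
After the change, employed falls and unemployed rises by 738; labor force unchanged → E = 45,018, U = 4,841, labor force = 49,859.
New unemployment rate = 4,841 / 49,859 = 9.71%.

New unemployment rate ≈ 9.71%.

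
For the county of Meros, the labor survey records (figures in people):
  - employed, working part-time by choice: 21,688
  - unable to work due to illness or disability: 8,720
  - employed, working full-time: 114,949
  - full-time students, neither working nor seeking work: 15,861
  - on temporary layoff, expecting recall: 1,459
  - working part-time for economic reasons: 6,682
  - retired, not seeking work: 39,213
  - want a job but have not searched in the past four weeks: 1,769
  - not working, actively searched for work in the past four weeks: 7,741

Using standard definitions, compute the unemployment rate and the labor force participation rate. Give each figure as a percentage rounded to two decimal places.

Employed = 21,688 + 114,949 + 6,682 = 143,319 (anyone who worked, including part-time for economic reasons, counts as employed).
Unemployed = 1,459 + 7,741 = 9,200 (jobless and actively searching, or on temporary layoff).
Labor force = 143,319 + 9,200 = 152,519.
Not in labor force = 8,720 + 15,861 + 39,213 + 1,769 = 65,563 (those not working and not actively searching are outside the labor force — including those who want a job but have given up searching).
Civilian working-age population = 152,519 + 65,563 = 218,082.
Unemployment rate = 9,200 / 152,519 = 6.03%.
Labor force participation rate = 152,519 / 218,082 = 69.94%.

Unemployment rate ≈ 6.03%; labor force participation rate ≈ 69.94%.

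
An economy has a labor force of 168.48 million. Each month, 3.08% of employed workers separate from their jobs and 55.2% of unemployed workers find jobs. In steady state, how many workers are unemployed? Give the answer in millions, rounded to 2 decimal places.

Steady-state unemployment rate u* = s/(s+f) = 3.08/(3.08+55.2) = 0.052848.
Unemployed = u* × labor force = 0.052848 × 168.48 ≈ 8.90 million.

About 8.90 million are unemployed in steady state.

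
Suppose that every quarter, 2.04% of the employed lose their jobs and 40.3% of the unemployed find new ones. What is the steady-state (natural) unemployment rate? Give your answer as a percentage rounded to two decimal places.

At steady state the flows balance: s·E = f·U, so U/(E+U) = s/(s+f).
u* = 2.04 / (2.04 + 40.3) = 2.04 / 42.34 = 4.82%.

Steady-state unemployment rate ≈ 4.82%.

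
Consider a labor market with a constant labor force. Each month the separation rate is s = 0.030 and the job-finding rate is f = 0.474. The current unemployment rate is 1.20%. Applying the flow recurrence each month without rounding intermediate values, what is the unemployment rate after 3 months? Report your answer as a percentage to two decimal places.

With a fixed labor force, u_{t+1} = u_t + s·(1−u_t) − f·u_t = u_t·(1−s−f) + s.
Here 1−s−f = 0.496 and s = 0.030.
u_1 = 0.012000 × 0.496 + 0.030 = 0.035952.
u_2 = 0.035952 × 0.496 + 0.030 = 0.047832.
u_3 = 0.047832 × 0.496 + 0.030 = 0.053725.

Unemployment rate after three months ≈ 5.37%.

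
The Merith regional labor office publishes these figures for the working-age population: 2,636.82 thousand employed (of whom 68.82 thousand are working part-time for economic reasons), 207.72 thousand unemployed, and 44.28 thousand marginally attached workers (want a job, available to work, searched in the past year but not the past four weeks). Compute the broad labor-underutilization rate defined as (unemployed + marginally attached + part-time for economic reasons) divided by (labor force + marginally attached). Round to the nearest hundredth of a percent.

Labor force = 2,636.82 + 207.72 = 2,844.54 thousand.
Numerator = 207.72 + 44.28 + 68.82 = 320.82 thousand.
Denominator = 2,844.54 + 44.28 = 2,888.82 thousand.
Broad rate = 320.82 / 2,888.82 = 11.11%.

Broad underutilization rate ≈ 11.11%.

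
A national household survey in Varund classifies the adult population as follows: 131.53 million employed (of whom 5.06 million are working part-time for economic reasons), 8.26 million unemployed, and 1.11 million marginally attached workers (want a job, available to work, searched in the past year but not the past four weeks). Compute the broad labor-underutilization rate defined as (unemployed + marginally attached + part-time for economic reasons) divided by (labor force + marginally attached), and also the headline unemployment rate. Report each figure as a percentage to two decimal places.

Broad underutilization rate ≈ 10.24%; headline unemployment rate ≈ 5.91%.

Labor force = 131.53 + 8.26 = 139.79 million.
Numerator = 8.26 + 1.11 + 5.06 = 14.43 million.
Denominator = 139.79 + 1.11 = 140.90 million.
Broad rate = 14.43 / 140.90 = 10.24%.
Headline unemployment rate = 8.26 / 139.79 = 5.91%.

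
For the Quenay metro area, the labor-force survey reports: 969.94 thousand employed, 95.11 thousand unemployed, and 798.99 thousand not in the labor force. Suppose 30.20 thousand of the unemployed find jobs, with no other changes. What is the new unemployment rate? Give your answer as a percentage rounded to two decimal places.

New unemployment rate ≈ 6.09%.

Initially, labor force = 969.94 + 95.11 = 1,065.05 thousand, so u = 95.11/1,065.05 = 8.93%.
After the change, unemployed falls and employed rises by 30.20; labor force unchanged → E = 1,000.14, U = 64.91, labor force = 1,065.05 thousand.
New unemployment rate = 64.91 / 1,065.05 = 6.09%.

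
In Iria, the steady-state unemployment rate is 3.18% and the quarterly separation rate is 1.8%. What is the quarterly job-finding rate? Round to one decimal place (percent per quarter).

From u* = s/(s+f): f = s·(1−u)/u.
f = 1.8 × (1 − 0.0318) / 0.0318 = 1.7428 / 0.0318 ≈ 54.8% per quarter.

Job-finding rate ≈ 54.8% per quarter.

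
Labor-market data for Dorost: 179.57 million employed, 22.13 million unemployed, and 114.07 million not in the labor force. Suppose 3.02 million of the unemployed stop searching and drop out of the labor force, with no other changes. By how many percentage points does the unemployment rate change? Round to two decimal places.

Initially, labor force = 179.57 + 22.13 = 201.70 million, so u = 22.13/201.70 = 10.97%.
After the change, unemployed and labor force both fall by 3.02 → E = 179.57, U = 19.11, labor force = 198.68 million.
New unemployment rate = 19.11 / 198.68 = 9.62%.
Change = 9.62% − 10.97% = −1.35 percentage points.

The unemployment rate changes by −1.35 percentage points.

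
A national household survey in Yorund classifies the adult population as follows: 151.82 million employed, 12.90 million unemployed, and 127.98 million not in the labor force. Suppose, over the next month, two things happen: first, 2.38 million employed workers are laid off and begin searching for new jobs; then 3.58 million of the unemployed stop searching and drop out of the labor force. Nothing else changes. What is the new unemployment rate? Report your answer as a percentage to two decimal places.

New unemployment rate ≈ 7.26%.

Initially, labor force = 151.82 + 12.90 = 164.72 million, so u = 12.90/164.72 = 7.83%.
After the first change, employed falls and unemployed rises by 2.38; labor force unchanged → E = 149.44, U = 15.28, labor force = 164.72 million.
After the second change, unemployed and labor force both fall by 3.58 → E = 149.44, U = 11.70, labor force = 161.14 million.
New unemployment rate = 11.70 / 161.14 = 7.26%.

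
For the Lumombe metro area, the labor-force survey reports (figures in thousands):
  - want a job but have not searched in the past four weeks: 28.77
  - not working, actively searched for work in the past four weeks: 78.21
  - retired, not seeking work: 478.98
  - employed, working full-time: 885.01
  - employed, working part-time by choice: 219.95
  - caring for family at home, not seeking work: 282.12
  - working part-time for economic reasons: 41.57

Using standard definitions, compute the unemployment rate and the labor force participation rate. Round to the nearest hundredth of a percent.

Employed = 885.01 + 219.95 + 41.57 = 1,146.53 thousand (anyone who worked, including part-time for economic reasons, counts as employed).
Unemployed = 78.21 thousand.
Labor force = 1,146.53 + 78.21 = 1,224.74 thousand.
Not in labor force = 28.77 + 478.98 + 282.12 = 789.87 thousand (those not working and not actively searching are outside the labor force — including those who want a job but have given up searching).
Civilian working-age population = 1,224.74 + 789.87 = 2,014.61 thousand.
Unemployment rate = 78.21 / 1,224.74 = 6.39%.
Labor force participation rate = 1,224.74 / 2,014.61 = 60.79%.

Unemployment rate ≈ 6.39%; labor force participation rate ≈ 60.79%.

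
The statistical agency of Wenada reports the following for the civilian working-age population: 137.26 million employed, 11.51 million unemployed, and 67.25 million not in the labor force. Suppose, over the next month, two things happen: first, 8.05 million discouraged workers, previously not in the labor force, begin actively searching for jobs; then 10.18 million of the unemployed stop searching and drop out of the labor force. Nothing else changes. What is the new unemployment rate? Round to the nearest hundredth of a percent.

Initially, labor force = 137.26 + 11.51 = 148.77 million, so u = 11.51/148.77 = 7.74%.
After the first change, unemployed and labor force both rise by 8.05 → E = 137.26, U = 19.56, labor force = 156.82 million.
After the second change, unemployed and labor force both fall by 10.18 → E = 137.26, U = 9.38, labor force = 146.64 million.
New unemployment rate = 9.38 / 146.64 = 6.40%.

New unemployment rate ≈ 6.40%.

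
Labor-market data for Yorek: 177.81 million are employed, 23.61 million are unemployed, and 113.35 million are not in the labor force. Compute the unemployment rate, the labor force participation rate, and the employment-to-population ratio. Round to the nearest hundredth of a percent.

Labor force = employed + unemployed = 177.81 + 23.61 = 201.42 million.
Working-age population = 201.42 + 113.35 = 314.77 million.
Unemployment rate = 23.61 / 201.42 = 11.72%.
Labor force participation rate = 201.42 / 314.77 = 63.99%.
Employment-population ratio = 177.81 / 314.77 = 56.49%.

Unemployment rate ≈ 11.72%; labor force participation rate ≈ 63.99%; employment-population ratio ≈ 56.49%.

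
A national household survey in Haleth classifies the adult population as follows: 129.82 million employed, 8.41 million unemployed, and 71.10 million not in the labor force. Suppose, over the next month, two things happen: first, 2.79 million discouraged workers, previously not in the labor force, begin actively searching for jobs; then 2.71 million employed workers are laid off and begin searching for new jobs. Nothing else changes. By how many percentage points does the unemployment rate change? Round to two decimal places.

Initially, labor force = 129.82 + 8.41 = 138.23 million, so u = 8.41/138.23 = 6.08%.
After the first change, unemployed and labor force both rise by 2.79 → E = 129.82, U = 11.20, labor force = 141.02 million.
After the second change, employed falls and unemployed rises by 2.71; labor force unchanged → E = 127.11, U = 13.91, labor force = 141.02 million.
New unemployment rate = 13.91 / 141.02 = 9.86%.
Change = 9.86% − 6.08% = +3.78 percentage points.

The unemployment rate changes by +3.78 percentage points.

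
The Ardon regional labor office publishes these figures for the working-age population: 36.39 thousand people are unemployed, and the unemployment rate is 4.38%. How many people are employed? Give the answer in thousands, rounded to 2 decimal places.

About 794.43 thousand are employed.

Labor force = U / u = 36.39 / 0.0438 ≈ 830.82 thousand.
Employed = labor force − unemployed = 830.82 − 36.39 = 794.43 thousand.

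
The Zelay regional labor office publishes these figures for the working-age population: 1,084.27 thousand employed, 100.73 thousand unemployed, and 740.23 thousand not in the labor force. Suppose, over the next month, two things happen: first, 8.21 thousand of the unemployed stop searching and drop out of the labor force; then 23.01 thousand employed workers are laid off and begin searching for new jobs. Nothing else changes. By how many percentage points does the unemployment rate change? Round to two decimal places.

The unemployment rate changes by +1.32 percentage points.

Initially, labor force = 1,084.27 + 100.73 = 1,185.00 thousand, so u = 100.73/1,185.00 = 8.50%.
After the first change, unemployed and labor force both fall by 8.21 → E = 1,084.27, U = 92.52, labor force = 1,176.79 thousand.
After the second change, employed falls and unemployed rises by 23.01; labor force unchanged → E = 1,061.26, U = 115.53, labor force = 1,176.79 thousand.
New unemployment rate = 115.53 / 1,176.79 = 9.82%.
Change = 9.82% − 8.50% = +1.32 percentage points.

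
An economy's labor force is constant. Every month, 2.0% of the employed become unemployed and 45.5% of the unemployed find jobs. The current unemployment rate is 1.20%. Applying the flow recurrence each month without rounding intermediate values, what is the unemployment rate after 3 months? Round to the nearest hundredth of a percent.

Unemployment rate after three months ≈ 3.77%.

With a fixed labor force, u_{t+1} = u_t + s·(1−u_t) − f·u_t = u_t·(1−s−f) + s.
Here 1−s−f = 0.525 and s = 0.020.
u_1 = 0.012000 × 0.525 + 0.020 = 0.026300.
u_2 = 0.026300 × 0.525 + 0.020 = 0.033808.
u_3 = 0.033808 × 0.525 + 0.020 = 0.037749.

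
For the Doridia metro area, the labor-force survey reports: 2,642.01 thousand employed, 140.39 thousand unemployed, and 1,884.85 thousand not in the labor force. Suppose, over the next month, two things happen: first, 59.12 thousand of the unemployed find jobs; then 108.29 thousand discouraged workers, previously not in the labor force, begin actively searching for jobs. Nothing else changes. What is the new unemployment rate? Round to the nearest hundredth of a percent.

Initially, labor force = 2,642.01 + 140.39 = 2,782.40 thousand, so u = 140.39/2,782.40 = 5.05%.
After the first change, unemployed falls and employed rises by 59.12; labor force unchanged → E = 2,701.13, U = 81.27, labor force = 2,782.40 thousand.
After the second change, unemployed and labor force both rise by 108.29 → E = 2,701.13, U = 189.56, labor force = 2,890.69 thousand.
New unemployment rate = 189.56 / 2,890.69 = 6.56%.

New unemployment rate ≈ 6.56%.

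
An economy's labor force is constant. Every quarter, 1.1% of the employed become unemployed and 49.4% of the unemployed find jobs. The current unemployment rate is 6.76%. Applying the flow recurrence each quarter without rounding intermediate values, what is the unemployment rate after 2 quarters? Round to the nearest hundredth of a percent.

With a fixed labor force, u_{t+1} = u_t + s·(1−u_t) − f·u_t = u_t·(1−s−f) + s.
Here 1−s−f = 0.495 and s = 0.011.
u_1 = 0.067600 × 0.495 + 0.011 = 0.044462.
u_2 = 0.044462 × 0.495 + 0.011 = 0.033009.

Unemployment rate after two quarters ≈ 3.30%.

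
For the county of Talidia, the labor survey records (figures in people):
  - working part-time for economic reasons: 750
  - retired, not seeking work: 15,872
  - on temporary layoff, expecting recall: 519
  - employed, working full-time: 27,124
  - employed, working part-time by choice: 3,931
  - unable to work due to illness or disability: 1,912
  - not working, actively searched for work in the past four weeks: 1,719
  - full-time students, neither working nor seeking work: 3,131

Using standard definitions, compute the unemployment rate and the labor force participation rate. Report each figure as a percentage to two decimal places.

Unemployment rate ≈ 6.57%; labor force participation rate ≈ 61.94%.

Employed = 750 + 27,124 + 3,931 = 31,805 (anyone who worked, including part-time for economic reasons, counts as employed).
Unemployed = 519 + 1,719 = 2,238 (jobless and actively searching, or on temporary layoff).
Labor force = 31,805 + 2,238 = 34,043.
Not in labor force = 15,872 + 1,912 + 3,131 = 20,915 (those not working and not actively searching are outside the labor force).
Civilian working-age population = 34,043 + 20,915 = 54,958.
Unemployment rate = 2,238 / 34,043 = 6.57%.
Labor force participation rate = 34,043 / 54,958 = 61.94%.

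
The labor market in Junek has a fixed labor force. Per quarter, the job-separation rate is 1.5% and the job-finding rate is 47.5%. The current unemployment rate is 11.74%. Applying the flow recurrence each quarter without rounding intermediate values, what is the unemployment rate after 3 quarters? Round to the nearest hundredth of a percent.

Unemployment rate after three quarters ≈ 4.21%.

With a fixed labor force, u_{t+1} = u_t + s·(1−u_t) − f·u_t = u_t·(1−s−f) + s.
Here 1−s−f = 0.510 and s = 0.015.
u_1 = 0.117400 × 0.510 + 0.015 = 0.074874.
u_2 = 0.074874 × 0.510 + 0.015 = 0.053186.
u_3 = 0.053186 × 0.510 + 0.015 = 0.042125.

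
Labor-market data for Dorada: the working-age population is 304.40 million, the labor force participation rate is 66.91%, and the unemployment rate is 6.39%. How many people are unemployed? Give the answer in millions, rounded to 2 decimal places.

Labor force = 0.6691 × 304.40 = 203.67 million.
Unemployed = 0.0639 × 203.67 ≈ 13.01 million.

About 13.01 million are unemployed.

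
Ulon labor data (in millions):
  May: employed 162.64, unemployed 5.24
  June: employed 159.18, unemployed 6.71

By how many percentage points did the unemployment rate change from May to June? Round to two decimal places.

May: labor force = 162.64 + 5.24 = 167.88; u = 5.24/167.88 = 3.12%.
June: labor force = 159.18 + 6.71 = 165.89; u = 6.71/165.89 = 4.04%.
Change = 4.04% − 3.12% = +0.92 pp.

The unemployment rate changed by +0.92 percentage points.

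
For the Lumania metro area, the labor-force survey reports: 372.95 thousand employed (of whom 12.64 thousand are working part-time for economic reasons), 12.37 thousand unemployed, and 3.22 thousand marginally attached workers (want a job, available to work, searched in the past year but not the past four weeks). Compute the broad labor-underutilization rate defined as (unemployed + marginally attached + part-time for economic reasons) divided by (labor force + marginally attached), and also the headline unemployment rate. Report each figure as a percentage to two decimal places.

Broad underutilization rate ≈ 7.27%; headline unemployment rate ≈ 3.21%.

Labor force = 372.95 + 12.37 = 385.32 thousand.
Numerator = 12.37 + 3.22 + 12.64 = 28.23 thousand.
Denominator = 385.32 + 3.22 = 388.54 thousand.
Broad rate = 28.23 / 388.54 = 7.27%.
Headline unemployment rate = 12.37 / 385.32 = 3.21%.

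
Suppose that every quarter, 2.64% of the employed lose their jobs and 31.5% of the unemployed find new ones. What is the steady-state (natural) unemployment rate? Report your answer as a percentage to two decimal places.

At steady state the flows balance: s·E = f·U, so U/(E+U) = s/(s+f).
u* = 2.64 / (2.64 + 31.5) = 2.64 / 34.14 = 7.73%.

Steady-state unemployment rate ≈ 7.73%.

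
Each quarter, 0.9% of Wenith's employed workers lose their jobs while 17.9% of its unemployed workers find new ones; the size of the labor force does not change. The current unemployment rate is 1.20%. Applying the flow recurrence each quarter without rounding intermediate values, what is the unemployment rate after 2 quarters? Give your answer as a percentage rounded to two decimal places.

Unemployment rate after two quarters ≈ 2.42%.

With a fixed labor force, u_{t+1} = u_t + s·(1−u_t) − f·u_t = u_t·(1−s−f) + s.
Here 1−s−f = 0.812 and s = 0.009.
u_1 = 0.012000 × 0.812 + 0.009 = 0.018744.
u_2 = 0.018744 × 0.812 + 0.009 = 0.024220.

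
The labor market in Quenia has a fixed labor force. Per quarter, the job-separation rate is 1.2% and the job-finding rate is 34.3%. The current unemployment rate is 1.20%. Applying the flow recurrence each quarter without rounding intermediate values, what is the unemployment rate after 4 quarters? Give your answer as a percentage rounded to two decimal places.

Unemployment rate after four quarters ≈ 3.00%.

With a fixed labor force, u_{t+1} = u_t + s·(1−u_t) − f·u_t = u_t·(1−s−f) + s.
Here 1−s−f = 0.645 and s = 0.012.
u_1 = 0.012000 × 0.645 + 0.012 = 0.019740.
u_2 = 0.019740 × 0.645 + 0.012 = 0.024732.
u_3 = 0.024732 × 0.645 + 0.012 = 0.027952.
u_4 = 0.027952 × 0.645 + 0.012 = 0.030029.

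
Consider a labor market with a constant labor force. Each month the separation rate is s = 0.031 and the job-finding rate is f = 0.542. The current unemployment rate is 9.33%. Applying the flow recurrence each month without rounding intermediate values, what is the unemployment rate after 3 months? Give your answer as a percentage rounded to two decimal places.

Unemployment rate after three months ≈ 5.72%.

With a fixed labor force, u_{t+1} = u_t + s·(1−u_t) − f·u_t = u_t·(1−s−f) + s.
Here 1−s−f = 0.427 and s = 0.031.
u_1 = 0.093300 × 0.427 + 0.031 = 0.070839.
u_2 = 0.070839 × 0.427 + 0.031 = 0.061248.
u_3 = 0.061248 × 0.427 + 0.031 = 0.057153.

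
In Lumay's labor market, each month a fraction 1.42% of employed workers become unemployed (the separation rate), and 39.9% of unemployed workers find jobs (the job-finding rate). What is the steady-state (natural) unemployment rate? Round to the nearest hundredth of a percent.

At steady state the flows balance: s·E = f·U, so U/(E+U) = s/(s+f).
u* = 1.42 / (1.42 + 39.9) = 1.42 / 41.32 = 3.44%.

Steady-state unemployment rate ≈ 3.44%.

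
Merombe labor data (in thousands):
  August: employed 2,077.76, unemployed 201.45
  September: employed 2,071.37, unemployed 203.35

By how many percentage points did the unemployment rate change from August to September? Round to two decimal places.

The unemployment rate changed by +0.10 percentage points.

August: labor force = 2,077.76 + 201.45 = 2,279.21; u = 201.45/2,279.21 = 8.84%.
September: labor force = 2,071.37 + 203.35 = 2,274.72; u = 203.35/2,274.72 = 8.94%.
Change = 8.94% − 8.84% = +0.10 pp.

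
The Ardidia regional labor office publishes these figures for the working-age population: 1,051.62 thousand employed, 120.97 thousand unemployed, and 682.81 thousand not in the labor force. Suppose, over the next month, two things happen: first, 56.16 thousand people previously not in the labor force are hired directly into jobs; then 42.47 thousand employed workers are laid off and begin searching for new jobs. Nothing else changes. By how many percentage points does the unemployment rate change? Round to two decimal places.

The unemployment rate changes by +2.98 percentage points.

Initially, labor force = 1,051.62 + 120.97 = 1,172.59 thousand, so u = 120.97/1,172.59 = 10.32%.
After the first change, employed and labor force both rise by 56.16; unemployed unchanged → E = 1,107.78, U = 120.97, labor force = 1,228.75 thousand.
After the second change, employed falls and unemployed rises by 42.47; labor force unchanged → E = 1,065.31, U = 163.44, labor force = 1,228.75 thousand.
New unemployment rate = 163.44 / 1,228.75 = 13.30%.
Change = 13.30% − 10.32% = +2.98 percentage points.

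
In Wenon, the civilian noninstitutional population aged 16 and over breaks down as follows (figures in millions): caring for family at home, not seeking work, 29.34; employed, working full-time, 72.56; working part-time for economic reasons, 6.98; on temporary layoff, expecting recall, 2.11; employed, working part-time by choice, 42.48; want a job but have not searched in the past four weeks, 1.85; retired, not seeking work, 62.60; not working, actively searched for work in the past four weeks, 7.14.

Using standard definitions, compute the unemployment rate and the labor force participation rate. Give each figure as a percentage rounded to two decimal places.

Employed = 72.56 + 6.98 + 42.48 = 122.02 million (anyone who worked, including part-time for economic reasons, counts as employed).
Unemployed = 2.11 + 7.14 = 9.25 million (jobless and actively searching, or on temporary layoff).
Labor force = 122.02 + 9.25 = 131.27 million.
Not in labor force = 29.34 + 1.85 + 62.60 = 93.79 million (those not working and not actively searching are outside the labor force — including those who want a job but have given up searching).
Civilian working-age population = 131.27 + 93.79 = 225.06 million.
Unemployment rate = 9.25 / 131.27 = 7.05%.
Labor force participation rate = 131.27 / 225.06 = 58.33%.

Unemployment rate ≈ 7.05%; labor force participation rate ≈ 58.33%.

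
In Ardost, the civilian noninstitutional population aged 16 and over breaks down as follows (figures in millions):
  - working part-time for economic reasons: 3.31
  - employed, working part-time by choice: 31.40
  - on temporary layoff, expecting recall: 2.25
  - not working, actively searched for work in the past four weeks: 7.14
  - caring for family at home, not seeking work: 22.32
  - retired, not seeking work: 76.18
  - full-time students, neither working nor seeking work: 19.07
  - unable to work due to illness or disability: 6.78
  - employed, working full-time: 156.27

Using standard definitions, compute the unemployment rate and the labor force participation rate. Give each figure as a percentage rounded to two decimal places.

Employed = 3.31 + 31.40 + 156.27 = 190.98 million (anyone who worked, including part-time for economic reasons, counts as employed).
Unemployed = 2.25 + 7.14 = 9.39 million (jobless and actively searching, or on temporary layoff).
Labor force = 190.98 + 9.39 = 200.37 million.
Not in labor force = 22.32 + 76.18 + 19.07 + 6.78 = 124.35 million (those not working and not actively searching are outside the labor force).
Civilian working-age population = 200.37 + 124.35 = 324.72 million.
Unemployment rate = 9.39 / 200.37 = 4.69%.
Labor force participation rate = 200.37 / 324.72 = 61.71%.

Unemployment rate ≈ 4.69%; labor force participation rate ≈ 61.71%.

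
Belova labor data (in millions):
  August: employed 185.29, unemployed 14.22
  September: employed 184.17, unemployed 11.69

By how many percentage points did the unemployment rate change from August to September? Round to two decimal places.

August: labor force = 185.29 + 14.22 = 199.51; u = 14.22/199.51 = 7.13%.
September: labor force = 184.17 + 11.69 = 195.86; u = 11.69/195.86 = 5.97%.
Change = 5.97% − 7.13% = −1.16 pp.

The unemployment rate changed by −1.16 percentage points.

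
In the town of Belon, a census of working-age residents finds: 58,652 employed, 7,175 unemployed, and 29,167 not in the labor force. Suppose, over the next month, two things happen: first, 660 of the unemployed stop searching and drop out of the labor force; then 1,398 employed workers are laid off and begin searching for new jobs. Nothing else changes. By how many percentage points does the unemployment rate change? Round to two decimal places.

Initially, labor force = 58,652 + 7,175 = 65,827, so u = 7,175/65,827 = 10.90%.
After the first change, unemployed and labor force both fall by 660 → E = 58,652, U = 6,515, labor force = 65,167.
After the second change, employed falls and unemployed rises by 1,398; labor force unchanged → E = 57,254, U = 7,913, labor force = 65,167.
New unemployment rate = 7,913 / 65,167 = 12.14%.
Change = 12.14% − 10.90% = +1.24 percentage points.

The unemployment rate changes by +1.24 percentage points.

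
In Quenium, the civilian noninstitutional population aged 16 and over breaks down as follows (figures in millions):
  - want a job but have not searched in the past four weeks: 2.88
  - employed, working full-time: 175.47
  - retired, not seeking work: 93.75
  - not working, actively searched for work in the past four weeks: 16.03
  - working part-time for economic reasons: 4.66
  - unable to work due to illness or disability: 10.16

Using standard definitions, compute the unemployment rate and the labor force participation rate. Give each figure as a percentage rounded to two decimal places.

Employed = 175.47 + 4.66 = 180.13 million (anyone who worked, including part-time for economic reasons, counts as employed).
Unemployed = 16.03 million.
Labor force = 180.13 + 16.03 = 196.16 million.
Not in labor force = 2.88 + 93.75 + 10.16 = 106.79 million (those not working and not actively searching are outside the labor force — including those who want a job but have given up searching).
Civilian working-age population = 196.16 + 106.79 = 302.95 million.
Unemployment rate = 16.03 / 196.16 = 8.17%.
Labor force participation rate = 196.16 / 302.95 = 64.75%.

Unemployment rate ≈ 8.17%; labor force participation rate ≈ 64.75%.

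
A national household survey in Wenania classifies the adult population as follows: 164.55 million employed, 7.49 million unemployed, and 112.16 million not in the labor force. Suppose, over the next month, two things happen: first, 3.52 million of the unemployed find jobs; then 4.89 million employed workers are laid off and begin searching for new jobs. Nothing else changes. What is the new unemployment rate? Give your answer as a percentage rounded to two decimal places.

Initially, labor force = 164.55 + 7.49 = 172.04 million, so u = 7.49/172.04 = 4.35%.
After the first change, unemployed falls and employed rises by 3.52; labor force unchanged → E = 168.07, U = 3.97, labor force = 172.04 million.
After the second change, employed falls and unemployed rises by 4.89; labor force unchanged → E = 163.18, U = 8.86, labor force = 172.04 million.
New unemployment rate = 8.86 / 172.04 = 5.15%.

New unemployment rate ≈ 5.15%.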